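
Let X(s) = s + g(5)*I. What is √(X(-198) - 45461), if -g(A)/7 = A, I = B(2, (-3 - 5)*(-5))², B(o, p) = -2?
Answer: 13*I*√271 ≈ 214.01*I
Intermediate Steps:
I = 4 (I = (-2)² = 4)
g(A) = -7*A
X(s) = -140 + s (X(s) = s - 7*5*4 = s - 35*4 = s - 140 = -140 + s)
√(X(-198) - 45461) = √((-140 - 198) - 45461) = √(-338 - 45461) = √(-45799) = 13*I*√271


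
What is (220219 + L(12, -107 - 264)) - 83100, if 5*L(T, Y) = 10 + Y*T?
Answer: 681153/5 ≈ 1.3623e+5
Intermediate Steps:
L(T, Y) = 2 + T*Y/5 (L(T, Y) = (10 + Y*T)/5 = (10 + T*Y)/5 = 2 + T*Y/5)
(220219 + L(12, -107 - 264)) - 83100 = (220219 + (2 + (⅕)*12*(-107 - 264))) - 83100 = (220219 + (2 + (⅕)*12*(-371))) - 83100 = (220219 + (2 - 4452/5)) - 83100 = (220219 - 4442/5) - 83100 = 1096653/5 - 83100 = 681153/5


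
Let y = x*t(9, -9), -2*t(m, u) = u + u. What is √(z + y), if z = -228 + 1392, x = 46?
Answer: √1578 ≈ 39.724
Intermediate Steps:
t(m, u) = -u (t(m, u) = -(u + u)/2 = -u)
z = 1164
y = 414 (y = 46*(-1*(-9)) = 46*9 = 414)
√(z + y) = √(1164 + 414) = √1578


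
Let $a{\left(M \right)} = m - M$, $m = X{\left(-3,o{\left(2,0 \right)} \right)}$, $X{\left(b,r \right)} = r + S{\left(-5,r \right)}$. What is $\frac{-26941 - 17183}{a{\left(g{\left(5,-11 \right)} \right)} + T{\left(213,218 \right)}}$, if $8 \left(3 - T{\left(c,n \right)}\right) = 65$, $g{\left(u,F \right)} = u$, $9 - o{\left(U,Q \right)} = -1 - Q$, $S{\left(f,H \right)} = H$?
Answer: $- \frac{352992}{79} \approx -4468.3$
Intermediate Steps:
$o{\left(U,Q \right)} = 10 + Q$ ($o{\left(U,Q \right)} = 9 - \left(-1 - Q\right) = 9 + \left(1 + Q\right) = 10 + Q$)
$X{\left(b,r \right)} = 2 r$ ($X{\left(b,r \right)} = r + r = 2 r$)
$m = 20$ ($m = 2 \left(10 + 0\right) = 2 \cdot 10 = 20$)
$T{\left(c,n \right)} = - \frac{41}{8}$ ($T{\left(c,n \right)} = 3 - \frac{65}{8} = - \frac{41}{8}$)
$a{\left(M \right)} = 20 - M$
$\frac{-26941 - 17183}{a{\left(g{\left(5,-11 \right)} \right)} + T{\left(213,218 \right)}} = \frac{-26941 - 17183}{\left(20 - 5\right) - \frac{41}{8}} = - \frac{44124}{\left(20 - 5\right) - \frac{41}{8}} = - \frac{44124}{15 - \frac{41}{8}} = - \frac{44124}{\frac{79}{8}} = \left(-44124\right) \frac{8}{79} = - \frac{352992}{79}$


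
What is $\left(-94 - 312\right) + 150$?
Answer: $-256$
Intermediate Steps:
$\left(-94 - 312\right) + 150 = -406 + 150 = -256$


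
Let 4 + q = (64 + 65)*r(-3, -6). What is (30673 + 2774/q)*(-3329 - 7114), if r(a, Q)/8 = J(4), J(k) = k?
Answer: -660510487059/2062 ≈ -3.2033e+8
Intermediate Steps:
r(a, Q) = 32 (r(a, Q) = 8*4 = 32)
q = 4124 (q = -4 + (64 + 65)*32 = -4 + 129*32 = -4 + 4128 = 4124)
(30673 + 2774/q)*(-3329 - 7114) = (30673 + 2774/4124)*(-3329 - 7114) = (30673 + 2774*(1/4124))*(-10443) = (30673 + 1387/2062)*(-10443) = (63249113/2062)*(-10443) = -660510487059/2062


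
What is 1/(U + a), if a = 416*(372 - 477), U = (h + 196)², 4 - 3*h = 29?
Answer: -9/76151 ≈ -0.00011819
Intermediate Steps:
h = -25/3 (h = 4/3 - ⅓*29 = 4/3 - 29/3 = -25/3 ≈ -8.3333)
U = 316969/9 (U = (-25/3 + 196)² = (563/3)² = 316969/9 ≈ 35219.)
a = -43680 (a = 416*(-105) = -43680)
1/(U + a) = 1/(316969/9 - 43680) = 1/(-76151/9) = -9/76151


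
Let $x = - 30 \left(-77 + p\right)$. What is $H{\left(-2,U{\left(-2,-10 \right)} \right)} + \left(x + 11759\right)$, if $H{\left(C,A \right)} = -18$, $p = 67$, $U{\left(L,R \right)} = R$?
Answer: $12041$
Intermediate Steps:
$x = 300$ ($x = - 30 \left(-77 + 67\right) = \left(-30\right) \left(-10\right) = 300$)
$H{\left(-2,U{\left(-2,-10 \right)} \right)} + \left(x + 11759\right) = -18 + \left(300 + 11759\right) = -18 + 12059 = 12041$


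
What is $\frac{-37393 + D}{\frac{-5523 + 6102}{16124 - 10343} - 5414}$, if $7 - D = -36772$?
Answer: $\frac{1183178}{10432585} \approx 0.11341$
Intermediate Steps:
$D = 36779$ ($D = 7 - -36772 = 7 + 36772 = 36779$)
$\frac{-37393 + D}{\frac{-5523 + 6102}{16124 - 10343} - 5414} = \frac{-37393 + 36779}{\frac{-5523 + 6102}{16124 - 10343} - 5414} = - \frac{614}{\frac{579}{5781} - 5414} = - \frac{614}{579 \cdot \frac{1}{5781} - 5414} = - \frac{614}{\frac{193}{1927} - 5414} = - \frac{614}{- \frac{10432585}{1927}} = \left(-614\right) \left(- \frac{1927}{10432585}\right) = \frac{1183178}{10432585}$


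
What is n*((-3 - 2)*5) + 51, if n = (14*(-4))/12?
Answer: 503/3 ≈ 167.67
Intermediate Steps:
n = -14/3 (n = -56*1/12 = -14/3 ≈ -4.6667)
n*((-3 - 2)*5) + 51 = -14*(-3 - 2)*5/3 + 51 = -(-70)*5/3 + 51 = -14/3*(-25) + 51 = 350/3 + 51 = 503/3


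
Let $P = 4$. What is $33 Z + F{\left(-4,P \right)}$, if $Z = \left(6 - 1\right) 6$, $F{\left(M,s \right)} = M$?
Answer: $986$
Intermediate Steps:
$Z = 30$ ($Z = 5 \cdot 6 = 30$)
$33 Z + F{\left(-4,P \right)} = 33 \cdot 30 - 4 = 990 - 4 = 986$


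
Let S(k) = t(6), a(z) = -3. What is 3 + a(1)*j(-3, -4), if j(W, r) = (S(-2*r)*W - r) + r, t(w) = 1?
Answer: 12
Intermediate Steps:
S(k) = 1
j(W, r) = W (j(W, r) = (1*W - r) + r = (W - r) + r = W)
3 + a(1)*j(-3, -4) = 3 - 3*(-3) = 3 + 9 = 12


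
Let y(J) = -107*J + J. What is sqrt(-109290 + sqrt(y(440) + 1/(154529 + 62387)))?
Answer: sqrt(-1285593326227560 + 108458*I*sqrt(548632745258731))/108458 ≈ 0.32663 + 330.59*I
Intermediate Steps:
y(J) = -106*J
sqrt(-109290 + sqrt(y(440) + 1/(154529 + 62387))) = sqrt(-109290 + sqrt(-106*440 + 1/(154529 + 62387))) = sqrt(-109290 + sqrt(-46640 + 1/216916)) = sqrt(-109290 + sqrt(-10116962239/216916)) = sqrt(-109290 + I*sqrt(548632745258731)/108458)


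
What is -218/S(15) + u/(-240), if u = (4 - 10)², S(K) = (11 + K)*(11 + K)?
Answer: -1597/3380 ≈ -0.47249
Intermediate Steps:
S(K) = (11 + K)²
u = 36 (u = (-6)² = 36)
-218/S(15) + u/(-240) = -218/(11 + 15)² + 36/(-240) = -218/(26²) + 36*(-1/240) = -218/676 - 3/20 = -218*1/676 - 3/20 = -109/338 - 3/20 = -1597/3380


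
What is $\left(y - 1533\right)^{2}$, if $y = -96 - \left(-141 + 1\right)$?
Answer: $2217121$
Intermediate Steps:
$y = 44$ ($y = -96 - -140 = -96 + 140 = 44$)
$\left(y - 1533\right)^{2} = \left(44 - 1533\right)^{2} = \left(-1489\right)^{2} = 2217121$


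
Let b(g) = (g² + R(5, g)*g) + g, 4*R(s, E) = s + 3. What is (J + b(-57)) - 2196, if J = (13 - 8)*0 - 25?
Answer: 857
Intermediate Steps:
R(s, E) = ¾ + s/4 (R(s, E) = (s + 3)/4 = (3 + s)/4 = ¾ + s/4)
b(g) = g² + 3*g (b(g) = (g² + (¾ + (¼)*5)*g) + g = (g² + (¾ + 5/4)*g) + g = (g² + 2*g) + g = g² + 3*g)
J = -25 (J = 5*0 - 25 = 0 - 25 = -25)
(J + b(-57)) - 2196 = (-25 - 57*(3 - 57)) - 2196 = (-25 - 57*(-54)) - 2196 = (-25 + 3078) - 2196 = 3053 - 2196 = 857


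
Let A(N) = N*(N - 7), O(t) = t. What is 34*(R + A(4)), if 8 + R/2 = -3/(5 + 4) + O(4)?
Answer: -2108/3 ≈ -702.67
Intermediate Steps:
A(N) = N*(-7 + N)
R = -26/3 (R = -16 + 2*(-3/(5 + 4) + 4) = -16 + 2*(-3/9 + 4) = -16 + 2*((⅑)*(-3) + 4) = -16 + 2*(-⅓ + 4) = -16 + 2*(11/3) = -16 + 22/3 = -26/3 ≈ -8.6667)
34*(R + A(4)) = 34*(-26/3 + 4*(-7 + 4)) = 34*(-26/3 + 4*(-3)) = 34*(-26/3 - 12) = 34*(-62/3) = -2108/3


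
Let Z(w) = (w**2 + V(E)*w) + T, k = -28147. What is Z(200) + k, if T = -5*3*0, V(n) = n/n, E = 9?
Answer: 12053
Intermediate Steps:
V(n) = 1
T = 0 (T = -15*0 = 0)
Z(w) = w + w**2 (Z(w) = (w**2 + 1*w) + 0 = (w**2 + w) + 0 = (w + w**2) + 0 = w + w**2)
Z(200) + k = 200*(1 + 200) - 28147 = 200*201 - 28147 = 40200 - 28147 = 12053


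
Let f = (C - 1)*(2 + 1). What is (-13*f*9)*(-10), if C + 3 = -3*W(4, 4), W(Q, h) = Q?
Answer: -56160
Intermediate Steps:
C = -15 (C = -3 - 3*4 = -3 - 12 = -15)
f = -48 (f = (-15 - 1)*(2 + 1) = -16*3 = -48)
(-13*f*9)*(-10) = (-13*(-48)*9)*(-10) = (624*9)*(-10) = 5616*(-10) = -56160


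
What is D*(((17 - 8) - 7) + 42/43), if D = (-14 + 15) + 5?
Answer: 768/43 ≈ 17.860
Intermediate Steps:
D = 6 (D = 1 + 5 = 6)
D*(((17 - 8) - 7) + 42/43) = 6*(((17 - 8) - 7) + 42/43) = 6*((9 - 7) + 42*(1/43)) = 6*(2 + 42/43) = 6*(128/43) = 768/43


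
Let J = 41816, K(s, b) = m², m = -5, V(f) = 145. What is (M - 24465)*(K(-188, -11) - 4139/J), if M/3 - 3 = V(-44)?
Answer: -25012130481/41816 ≈ -5.9815e+5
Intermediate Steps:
M = 444 (M = 9 + 3*145 = 9 + 435 = 444)
K(s, b) = 25 (K(s, b) = (-5)² = 25)
(M - 24465)*(K(-188, -11) - 4139/J) = (444 - 24465)*(25 - 4139/41816) = -24021*(25 - 4139*1/41816) = -24021*(25 - 4139/41816) = -24021*1041261/41816 = -25012130481/41816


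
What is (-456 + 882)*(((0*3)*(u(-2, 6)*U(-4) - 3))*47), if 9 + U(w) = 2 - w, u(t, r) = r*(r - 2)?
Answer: 0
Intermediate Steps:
u(t, r) = r*(-2 + r)
U(w) = -7 - w (U(w) = -9 + (2 - w) = -7 - w)
(-456 + 882)*(((0*3)*(u(-2, 6)*U(-4) - 3))*47) = (-456 + 882)*(((0*3)*((6*(-2 + 6))*(-7 - 1*(-4)) - 3))*47) = 426*((0*((6*4)*(-7 + 4) - 3))*47) = 426*((0*(24*(-3) - 3))*47) = 426*((0*(-72 - 3))*47) = 426*((0*(-75))*47) = 426*(0*47) = 426*0 = 0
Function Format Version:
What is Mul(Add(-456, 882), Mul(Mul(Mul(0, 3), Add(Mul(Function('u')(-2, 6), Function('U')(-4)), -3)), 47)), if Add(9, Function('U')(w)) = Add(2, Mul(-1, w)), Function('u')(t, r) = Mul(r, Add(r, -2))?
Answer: 0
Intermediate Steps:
Function('u')(t, r) = Mul(r, Add(-2, r))
Function('U')(w) = Add(-7, Mul(-1, w)) (Function('U')(w) = Add(-9, Add(2, Mul(-1, w))) = Add(-7, Mul(-1, w)))
Mul(Add(-456, 882), Mul(Mul(Mul(0, 3), Add(Mul(Function('u')(-2, 6), Function('U')(-4)), -3)), 47)) = Mul(Add(-456, 882), Mul(Mul(Mul(0, 3), Add(Mul(Mul(6, Add(-2, 6)), Add(-7, Mul(-1, -4))), -3)), 47)) = Mul(426, Mul(Mul(0, Add(Mul(Mul(6, 4), Add(-7, 4)), -3)), 47)) = Mul(426, Mul(Mul(0, Add(Mul(24, -3), -3)), 47)) = Mul(426, Mul(Mul(0, Add(-72, -3)), 47)) = Mul(426, Mul(Mul(0, -75), 47)) = Mul(426, Mul(0, 47)) = Mul(426, 0) = 0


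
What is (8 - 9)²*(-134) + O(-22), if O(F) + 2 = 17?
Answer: -119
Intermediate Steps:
O(F) = 15 (O(F) = -2 + 17 = 15)
(8 - 9)²*(-134) + O(-22) = (8 - 9)²*(-134) + 15 = (-1)²*(-134) + 15 = 1*(-134) + 15 = -134 + 15 = -119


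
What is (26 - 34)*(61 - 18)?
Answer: -344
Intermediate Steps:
(26 - 34)*(61 - 18) = -8*43 = -344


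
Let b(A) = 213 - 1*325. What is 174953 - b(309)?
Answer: 175065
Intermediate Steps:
b(A) = -112 (b(A) = 213 - 325 = -112)
174953 - b(309) = 174953 - 1*(-112) = 174953 + 112 = 175065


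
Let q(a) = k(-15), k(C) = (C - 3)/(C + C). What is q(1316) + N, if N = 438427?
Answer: 2192138/5 ≈ 4.3843e+5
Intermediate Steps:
k(C) = (-3 + C)/(2*C) (k(C) = (-3 + C)/((2*C)) = (-3 + C)*(1/(2*C)) = (-3 + C)/(2*C))
q(a) = ⅗ (q(a) = (½)*(-3 - 15)/(-15) = (½)*(-1/15)*(-18) = ⅗)
q(1316) + N = ⅗ + 438427 = 2192138/5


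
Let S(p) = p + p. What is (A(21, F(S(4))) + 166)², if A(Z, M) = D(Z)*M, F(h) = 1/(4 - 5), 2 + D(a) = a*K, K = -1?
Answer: 35721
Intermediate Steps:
S(p) = 2*p
D(a) = -2 - a (D(a) = -2 + a*(-1) = -2 - a)
F(h) = -1 (F(h) = 1/(-1) = -1)
A(Z, M) = M*(-2 - Z) (A(Z, M) = (-2 - Z)*M = M*(-2 - Z))
(A(21, F(S(4))) + 166)² = (-1*(-1)*(2 + 21) + 166)² = (-1*(-1)*23 + 166)² = (23 + 166)² = 189² = 35721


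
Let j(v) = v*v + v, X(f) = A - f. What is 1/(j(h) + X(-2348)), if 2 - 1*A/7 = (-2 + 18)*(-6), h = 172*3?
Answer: 1/269806 ≈ 3.7064e-6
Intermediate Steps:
h = 516
A = 686 (A = 14 - 7*(-2 + 18)*(-6) = 14 - 112*(-6) = 14 - 7*(-96) = 14 + 672 = 686)
X(f) = 686 - f
j(v) = v + v² (j(v) = v² + v = v + v²)
1/(j(h) + X(-2348)) = 1/(516*(1 + 516) + (686 - 1*(-2348))) = 1/(516*517 + (686 + 2348)) = 1/(266772 + 3034) = 1/269806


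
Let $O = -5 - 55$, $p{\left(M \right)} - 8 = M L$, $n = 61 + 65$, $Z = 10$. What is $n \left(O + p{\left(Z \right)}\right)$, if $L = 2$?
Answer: $-4032$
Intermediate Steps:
$n = 126$
$p{\left(M \right)} = 8 + 2 M$ ($p{\left(M \right)} = 8 + M 2 = 8 + 2 M$)
$O = -60$
$n \left(O + p{\left(Z \right)}\right) = 126 \left(-60 + \left(8 + 2 \cdot 10\right)\right) = 126 \left(-60 + \left(8 + 20\right)\right) = 126 \left(-60 + 28\right) = 126 \left(-32\right) = -4032$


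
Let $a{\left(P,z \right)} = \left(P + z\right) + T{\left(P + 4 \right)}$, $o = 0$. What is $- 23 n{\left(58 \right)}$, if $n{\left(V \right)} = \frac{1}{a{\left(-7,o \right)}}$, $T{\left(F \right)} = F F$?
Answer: $- \frac{23}{2} \approx -11.5$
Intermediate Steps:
$T{\left(F \right)} = F^{2}$
$a{\left(P,z \right)} = P + z + \left(4 + P\right)^{2}$ ($a{\left(P,z \right)} = \left(P + z\right) + \left(P + 4\right)^{2} = \left(P + z\right) + \left(4 + P\right)^{2} = P + z + \left(4 + P\right)^{2}$)
$n{\left(V \right)} = \frac{1}{2}$ ($n{\left(V \right)} = \frac{1}{-7 + 0 + \left(4 - 7\right)^{2}} = \frac{1}{-7 + 0 + \left(-3\right)^{2}} = \frac{1}{-7 + 0 + 9} = \frac{1}{2}$)
$- 23 n{\left(58 \right)} = \left(-23\right) \frac{1}{2} = - \frac{23}{2}$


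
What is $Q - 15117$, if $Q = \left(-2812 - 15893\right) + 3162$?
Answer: $-30660$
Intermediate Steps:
$Q = -15543$ ($Q = -18705 + 3162 = -15543$)
$Q - 15117 = -15543 - 15117 = -30660$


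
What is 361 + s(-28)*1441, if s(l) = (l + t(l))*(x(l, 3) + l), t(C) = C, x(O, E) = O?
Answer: 4519337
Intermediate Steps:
s(l) = 4*l² (s(l) = (l + l)*(l + l) = (2*l)*(2*l) = 4*l²)
361 + s(-28)*1441 = 361 + (4*(-28)²)*1441 = 361 + (4*784)*1441 = 361 + 3136*1441 = 361 + 4518976 = 4519337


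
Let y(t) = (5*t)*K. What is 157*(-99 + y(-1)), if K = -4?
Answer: -12403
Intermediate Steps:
y(t) = -20*t (y(t) = (5*t)*(-4) = -20*t)
157*(-99 + y(-1)) = 157*(-99 - 20*(-1)) = 157*(-99 + 20) = 157*(-79) = -12403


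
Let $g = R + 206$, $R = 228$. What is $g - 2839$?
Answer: $-2405$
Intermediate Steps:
$g = 434$ ($g = 228 + 206 = 434$)
$g - 2839 = 434 - 2839 = -2405$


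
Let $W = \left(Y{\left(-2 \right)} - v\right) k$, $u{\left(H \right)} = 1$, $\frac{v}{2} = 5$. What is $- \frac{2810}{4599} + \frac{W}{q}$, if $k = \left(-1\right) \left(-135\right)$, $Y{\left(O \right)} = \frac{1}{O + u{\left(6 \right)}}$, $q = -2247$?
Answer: $\frac{24545}{492093} \approx 0.049879$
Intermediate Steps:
$v = 10$ ($v = 2 \cdot 5 = 10$)
$Y{\left(O \right)} = \frac{1}{1 + O}$ ($Y{\left(O \right)} = \frac{1}{O + 1} = \frac{1}{1 + O}$)
$k = 135$
$W = -1485$ ($W = \left(\frac{1}{1 - 2} - 10\right) 135 = \left(\frac{1}{-1} - 10\right) 135 = \left(-1 - 10\right) 135 = \left(-11\right) 135 = -1485$)
$- \frac{2810}{4599} + \frac{W}{q} = - \frac{2810}{4599} - \frac{1485}{-2247} = \left(-2810\right) \frac{1}{4599} - - \frac{495}{749} = - \frac{2810}{4599} + \frac{495}{749} = \frac{24545}{492093}$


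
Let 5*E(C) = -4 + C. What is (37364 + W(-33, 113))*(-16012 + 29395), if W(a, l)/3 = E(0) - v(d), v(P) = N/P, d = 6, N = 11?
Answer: 4999366863/10 ≈ 4.9994e+8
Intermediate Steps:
E(C) = -⅘ + C/5 (E(C) = (-4 + C)/5 = -⅘ + C/5)
v(P) = 11/P
W(a, l) = -79/10 (W(a, l) = 3*((-⅘ + (⅕)*0) - 11/6) = 3*((-⅘ + 0) - 11/6) = 3*(-⅘ - 1*11/6) = 3*(-⅘ - 11/6) = 3*(-79/30) = -79/10)
(37364 + W(-33, 113))*(-16012 + 29395) = (37364 - 79/10)*(-16012 + 29395) = (373561/10)*13383 = 4999366863/10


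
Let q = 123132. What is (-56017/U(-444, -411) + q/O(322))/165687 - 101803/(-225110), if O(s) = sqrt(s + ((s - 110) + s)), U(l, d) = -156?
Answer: 101689601461/223786803420 + 10261*sqrt(214)/5909503 ≈ 0.47980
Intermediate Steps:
O(s) = sqrt(-110 + 3*s) (O(s) = sqrt(s + ((-110 + s) + s)) = sqrt(s + (-110 + 2*s)) = sqrt(-110 + 3*s))
(-56017/U(-444, -411) + q/O(322))/165687 - 101803/(-225110) = (-56017/(-156) + 123132/(sqrt(-110 + 3*322)))/165687 - 101803/(-225110) = (-56017*(-1/156) + 123132/(sqrt(-110 + 966)))*(1/165687) - 101803*(-1/225110) = (4309/12 + 123132/(sqrt(856)))*(1/165687) + 101803/225110 = (4309/12 + 123132/((2*sqrt(214))))*(1/165687) + 101803/225110 = (4309/12 + 123132*(sqrt(214)/428))*(1/165687) + 101803/225110 = (4309/12 + 30783*sqrt(214)/107)*(1/165687) + 101803/225110 = (4309/1988244 + 10261*sqrt(214)/5909503) + 101803/225110 = 101689601461/223786803420 + 10261*sqrt(214)/5909503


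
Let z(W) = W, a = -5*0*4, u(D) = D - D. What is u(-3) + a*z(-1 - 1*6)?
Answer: 0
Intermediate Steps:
u(D) = 0
a = 0 (a = 0*4 = 0)
u(-3) + a*z(-1 - 1*6) = 0 + 0*(-1 - 1*6) = 0 + 0*(-1 - 6) = 0 + 0*(-7) = 0 + 0 = 0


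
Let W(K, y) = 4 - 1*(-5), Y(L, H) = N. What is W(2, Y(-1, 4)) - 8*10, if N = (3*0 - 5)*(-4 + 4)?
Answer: -71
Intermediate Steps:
N = 0 (N = (0 - 5)*0 = -5*0 = 0)
Y(L, H) = 0
W(K, y) = 9 (W(K, y) = 4 + 5 = 9)
W(2, Y(-1, 4)) - 8*10 = 9 - 8*10 = 9 - 80 = -71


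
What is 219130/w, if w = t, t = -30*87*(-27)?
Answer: 21913/7047 ≈ 3.1096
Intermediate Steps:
t = 70470 (t = -2610*(-27) = 70470)
w = 70470
219130/w = 219130/70470 = 219130*(1/70470) = 21913/7047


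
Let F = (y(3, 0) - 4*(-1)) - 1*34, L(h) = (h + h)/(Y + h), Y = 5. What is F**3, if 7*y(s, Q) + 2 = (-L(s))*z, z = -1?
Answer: -603351125/21952 ≈ -27485.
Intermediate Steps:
L(h) = 2*h/(5 + h) (L(h) = (h + h)/(5 + h) = (2*h)/(5 + h) = 2*h/(5 + h))
y(s, Q) = -2/7 + 2*s/(7*(5 + s)) (y(s, Q) = -2/7 + (-2*s/(5 + s)*(-1))/7 = -2/7 + (2*s/(5 + s))/7 = -2/7 + 2*s/(7*(5 + s)))
F = -845/28 (F = (-10/(35 + 7*3) - 4*(-1)) - 1*34 = (-10/(35 + 21) + 4) - 34 = (-10/56 + 4) - 34 = (-10*1/56 + 4) - 34 = (-5/28 + 4) - 34 = 107/28 - 34 = -845/28 ≈ -30.179)
F**3 = (-845/28)**3 = -603351125/21952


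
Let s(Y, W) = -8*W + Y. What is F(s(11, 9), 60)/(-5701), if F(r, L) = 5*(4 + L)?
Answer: -320/5701 ≈ -0.056131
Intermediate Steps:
s(Y, W) = Y - 8*W
F(r, L) = 20 + 5*L
F(s(11, 9), 60)/(-5701) = (20 + 5*60)/(-5701) = (20 + 300)*(-1/5701) = 320*(-1/5701) = -320/5701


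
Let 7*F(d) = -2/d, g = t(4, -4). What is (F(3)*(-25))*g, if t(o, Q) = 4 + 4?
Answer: 400/21 ≈ 19.048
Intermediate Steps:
t(o, Q) = 8
g = 8
F(d) = -2/(7*d) (F(d) = (-2/d)/7 = -2/(7*d))
(F(3)*(-25))*g = (-2/7/3*(-25))*8 = (-2/7*⅓*(-25))*8 = -2/21*(-25)*8 = (50/21)*8 = 400/21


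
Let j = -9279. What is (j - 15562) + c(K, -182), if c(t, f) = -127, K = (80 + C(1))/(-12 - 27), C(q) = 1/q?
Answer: -24968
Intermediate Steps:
K = -27/13 (K = (80 + 1/1)/(-12 - 27) = (80 + 1)/(-39) = 81*(-1/39) = -27/13 ≈ -2.0769)
(j - 15562) + c(K, -182) = (-9279 - 15562) - 127 = -24841 - 127 = -24968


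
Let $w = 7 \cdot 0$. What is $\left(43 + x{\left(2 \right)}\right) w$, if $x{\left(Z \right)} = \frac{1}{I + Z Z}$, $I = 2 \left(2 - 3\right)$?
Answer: $0$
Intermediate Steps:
$w = 0$
$I = -2$ ($I = 2 \left(-1\right) = -2$)
$x{\left(Z \right)} = \frac{1}{-2 + Z^{2}}$ ($x{\left(Z \right)} = \frac{1}{-2 + Z Z} = \frac{1}{-2 + Z^{2}}$)
$\left(43 + x{\left(2 \right)}\right) w = \left(43 + \frac{1}{-2 + 2^{2}}\right) 0 = \left(43 + \frac{1}{-2 + 4}\right) 0 = \left(43 + \frac{1}{2}\right) 0 = \frac{87}{2} \cdot 0 = 0$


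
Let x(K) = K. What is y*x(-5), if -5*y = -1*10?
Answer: -10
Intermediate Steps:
y = 2 (y = -(-1)*10/5 = -⅕*(-10) = 2)
y*x(-5) = 2*(-5) = -10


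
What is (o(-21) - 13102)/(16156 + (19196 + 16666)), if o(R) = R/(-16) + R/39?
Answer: -87905/349024 ≈ -0.25186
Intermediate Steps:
o(R) = -23*R/624 (o(R) = R*(-1/16) + R*(1/39) = -R/16 + R/39 = -23*R/624)
(o(-21) - 13102)/(16156 + (19196 + 16666)) = (-23/624*(-21) - 13102)/(16156 + (19196 + 16666)) = (161/208 - 13102)/(16156 + 35862) = -2725055/208/52018 = -2725055/208*1/52018 = -87905/349024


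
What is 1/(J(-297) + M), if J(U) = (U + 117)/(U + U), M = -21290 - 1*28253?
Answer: -33/1634909 ≈ -2.0185e-5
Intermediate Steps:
M = -49543 (M = -21290 - 28253 = -49543)
J(U) = (117 + U)/(2*U) (J(U) = (117 + U)/((2*U)) = (117 + U)*(1/(2*U)) = (117 + U)/(2*U))
1/(J(-297) + M) = 1/((½)*(117 - 297)/(-297) - 49543) = 1/((½)*(-1/297)*(-180) - 49543) = 1/(10/33 - 49543) = 1/(-1634909/33) = -33/1634909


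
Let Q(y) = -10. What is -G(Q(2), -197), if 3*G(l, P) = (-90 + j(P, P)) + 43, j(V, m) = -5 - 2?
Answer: 18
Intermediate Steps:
j(V, m) = -7
G(l, P) = -18 (G(l, P) = ((-90 - 7) + 43)/3 = (-97 + 43)/3 = (⅓)*(-54) = -18)
-G(Q(2), -197) = -1*(-18) = 18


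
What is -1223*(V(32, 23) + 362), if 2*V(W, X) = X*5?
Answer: -1026097/2 ≈ -5.1305e+5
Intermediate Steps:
V(W, X) = 5*X/2 (V(W, X) = (X*5)/2 = (5*X)/2 = 5*X/2)
-1223*(V(32, 23) + 362) = -1223*((5/2)*23 + 362) = -1223*(115/2 + 362) = -1223*839/2 = -1026097/2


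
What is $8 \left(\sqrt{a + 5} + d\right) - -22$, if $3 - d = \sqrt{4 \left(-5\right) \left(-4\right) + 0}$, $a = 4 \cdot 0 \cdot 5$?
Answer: $46 - 24 \sqrt{5} \approx -7.6656$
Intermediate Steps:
$a = 0$ ($a = 0 \cdot 5 = 0$)
$d = 3 - 4 \sqrt{5}$ ($d = 3 - \sqrt{4 \left(-5\right) \left(-4\right) + 0} = 3 - \sqrt{\left(-20\right) \left(-4\right) + 0} = 3 - \sqrt{80 + 0} = 3 - \sqrt{80} = 3 - 4 \sqrt{5} \approx -5.9443$)
$8 \left(\sqrt{a + 5} + d\right) - -22 = 8 \left(\sqrt{0 + 5} + \left(3 - 4 \sqrt{5}\right)\right) - -22 = 8 \left(\sqrt{5} + \left(3 - 4 \sqrt{5}\right)\right) + 22 = 8 \left(3 - 3 \sqrt{5}\right) + 22 = \left(24 - 24 \sqrt{5}\right) + 22 = 46 - 24 \sqrt{5}$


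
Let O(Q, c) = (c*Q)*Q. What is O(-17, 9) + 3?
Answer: 2604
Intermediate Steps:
O(Q, c) = c*Q² (O(Q, c) = (Q*c)*Q = c*Q²)
O(-17, 9) + 3 = 9*(-17)² + 3 = 9*289 + 3 = 2601 + 3 = 2604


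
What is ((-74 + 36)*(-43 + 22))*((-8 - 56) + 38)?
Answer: -20748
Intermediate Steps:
((-74 + 36)*(-43 + 22))*((-8 - 56) + 38) = (-38*(-21))*(-64 + 38) = 798*(-26) = -20748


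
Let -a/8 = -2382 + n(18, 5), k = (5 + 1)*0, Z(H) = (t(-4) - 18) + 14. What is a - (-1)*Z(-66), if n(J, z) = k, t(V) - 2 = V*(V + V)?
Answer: 19086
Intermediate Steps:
t(V) = 2 + 2*V**2 (t(V) = 2 + V*(V + V) = 2 + V*(2*V) = 2 + 2*V**2)
Z(H) = 30 (Z(H) = ((2 + 2*(-4)**2) - 18) + 14 = ((2 + 2*16) - 18) + 14 = ((2 + 32) - 18) + 14 = (34 - 18) + 14 = 16 + 14 = 30)
k = 0 (k = 6*0 = 0)
n(J, z) = 0
a = 19056 (a = -8*(-2382 + 0) = -8*(-2382) = 19056)
a - (-1)*Z(-66) = 19056 - (-1)*30 = 19056 - 1*(-30) = 19056 + 30 = 19086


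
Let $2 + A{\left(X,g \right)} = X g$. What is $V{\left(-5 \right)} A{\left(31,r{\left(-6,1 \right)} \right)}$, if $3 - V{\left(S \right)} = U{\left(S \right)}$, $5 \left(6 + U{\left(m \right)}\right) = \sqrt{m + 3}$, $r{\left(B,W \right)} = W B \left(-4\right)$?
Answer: $6678 - \frac{742 i \sqrt{2}}{5} \approx 6678.0 - 209.87 i$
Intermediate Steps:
$r{\left(B,W \right)} = - 4 B W$ ($r{\left(B,W \right)} = B W \left(-4\right) = - 4 B W$)
$U{\left(m \right)} = -6 + \frac{\sqrt{3 + m}}{5}$ ($U{\left(m \right)} = -6 + \frac{\sqrt{m + 3}}{5} = -6 + \frac{\sqrt{3 + m}}{5}$)
$V{\left(S \right)} = 9 - \frac{\sqrt{3 + S}}{5}$ ($V{\left(S \right)} = 3 - \left(-6 + \frac{\sqrt{3 + S}}{5}\right) = 9 - \frac{\sqrt{3 + S}}{5}$)
$A{\left(X,g \right)} = -2 + X g$
$V{\left(-5 \right)} A{\left(31,r{\left(-6,1 \right)} \right)} = \left(9 - \frac{\sqrt{3 - 5}}{5}\right) \left(-2 + 31 \left(\left(-4\right) \left(-6\right) 1\right)\right) = \left(9 - \frac{\sqrt{-2}}{5}\right) \left(-2 + 31 \cdot 24\right) = \left(9 - \frac{i \sqrt{2}}{5}\right) \left(-2 + 744\right) = \left(9 - \frac{i \sqrt{2}}{5}\right) 742 = 6678 - \frac{742 i \sqrt{2}}{5}$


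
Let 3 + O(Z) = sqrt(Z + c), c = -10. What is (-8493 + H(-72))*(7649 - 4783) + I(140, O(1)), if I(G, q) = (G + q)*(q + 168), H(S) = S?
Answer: -24524694 + 906*I ≈ -2.4525e+7 + 906.0*I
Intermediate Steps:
O(Z) = -3 + sqrt(-10 + Z) (O(Z) = -3 + sqrt(Z - 10) = -3 + sqrt(-10 + Z))
I(G, q) = (168 + q)*(G + q) (I(G, q) = (G + q)*(168 + q) = (168 + q)*(G + q))
(-8493 + H(-72))*(7649 - 4783) + I(140, O(1)) = (-8493 - 72)*(7649 - 4783) + ((-3 + sqrt(-10 + 1))**2 + 168*140 + 168*(-3 + sqrt(-10 + 1)) + 140*(-3 + sqrt(-10 + 1))) = -8565*2866 + ((-3 + sqrt(-9))**2 + 23520 + 168*(-3 + sqrt(-9)) + 140*(-3 + sqrt(-9))) = -24547290 + ((-3 + 3*I)**2 + 23520 + 168*(-3 + 3*I) + 140*(-3 + 3*I)) = -24547290 + ((-3 + 3*I)**2 + 23520 + (-504 + 504*I) + (-420 + 420*I)) = -24547290 + (22596 + (-3 + 3*I)**2 + 924*I) = -24524694 + (-3 + 3*I)**2 + 924*I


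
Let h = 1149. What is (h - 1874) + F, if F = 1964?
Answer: 1239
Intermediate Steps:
(h - 1874) + F = (1149 - 1874) + 1964 = -725 + 1964 = 1239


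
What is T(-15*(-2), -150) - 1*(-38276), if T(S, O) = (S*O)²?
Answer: 20288276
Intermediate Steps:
T(S, O) = O²*S² (T(S, O) = (O*S)² = O²*S²)
T(-15*(-2), -150) - 1*(-38276) = (-150)²*(-15*(-2))² - 1*(-38276) = 22500*30² + 38276 = 22500*900 + 38276 = 20250000 + 38276 = 20288276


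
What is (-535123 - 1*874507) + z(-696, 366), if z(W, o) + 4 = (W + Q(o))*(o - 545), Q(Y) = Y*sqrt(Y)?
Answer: -1285050 - 65514*sqrt(366) ≈ -2.5384e+6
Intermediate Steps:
Q(Y) = Y**(3/2)
z(W, o) = -4 + (-545 + o)*(W + o**(3/2)) (z(W, o) = -4 + (W + o**(3/2))*(o - 545) = -4 + (W + o**(3/2))*(-545 + o) = -4 + (-545 + o)*(W + o**(3/2)))
(-535123 - 1*874507) + z(-696, 366) = (-535123 - 1*874507) + (-4 + 366**(5/2) - 545*(-696) - 199470*sqrt(366) - 696*366) = (-535123 - 874507) + (-4 + 133956*sqrt(366) + 379320 - 199470*sqrt(366) - 254736) = -1409630 + (-4 + 133956*sqrt(366) + 379320 - 199470*sqrt(366) - 254736) = -1409630 + (124580 - 65514*sqrt(366)) = -1285050 - 65514*sqrt(366)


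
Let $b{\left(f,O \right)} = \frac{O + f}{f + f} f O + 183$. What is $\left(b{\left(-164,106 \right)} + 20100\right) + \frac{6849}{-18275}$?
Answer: $\frac{314487626}{18275} \approx 17209.0$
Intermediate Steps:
$b{\left(f,O \right)} = 183 + O \left(\frac{O}{2} + \frac{f}{2}\right)$ ($b{\left(f,O \right)} = \frac{O + f}{2 f} f O + 183 = \left(\frac{O}{2} + \frac{f}{2}\right) O + 183 = O \left(\frac{O}{2} + \frac{f}{2}\right) + 183 = 183 + O \left(\frac{O}{2} + \frac{f}{2}\right)$)
$\left(b{\left(-164,106 \right)} + 20100\right) + \frac{6849}{-18275} = \left(\left(183 + \frac{106^{2}}{2} + \frac{1}{2} \cdot 106 \left(-164\right)\right) + 20100\right) + \frac{6849}{-18275} = \left(\left(183 + \frac{1}{2} \cdot 11236 - 8692\right) + 20100\right) + 6849 \left(- \frac{1}{18275}\right) = \left(\left(183 + 5618 - 8692\right) + 20100\right) - \frac{6849}{18275} = \left(-2891 + 20100\right) - \frac{6849}{18275} = 17209 - \frac{6849}{18275} = \frac{314487626}{18275}$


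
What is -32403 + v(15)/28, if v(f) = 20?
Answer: -226816/7 ≈ -32402.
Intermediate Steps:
-32403 + v(15)/28 = -32403 + 20/28 = -32403 + (1/28)*20 = -32403 + 5/7 = -226816/7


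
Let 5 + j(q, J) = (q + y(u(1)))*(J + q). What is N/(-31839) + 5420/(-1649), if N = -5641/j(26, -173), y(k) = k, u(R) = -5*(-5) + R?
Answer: -1319977191629/401591706639 ≈ -3.2869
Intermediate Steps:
u(R) = 25 + R
j(q, J) = -5 + (26 + q)*(J + q) (j(q, J) = -5 + (q + (25 + 1))*(J + q) = -5 + (q + 26)*(J + q) = -5 + (26 + q)*(J + q))
N = 5641/7649 (N = -5641/(-5 + 26² + 26*(-173) + 26*26 - 173*26) = -5641/(-5 + 676 - 4498 + 676 - 4498) = -5641/(-7649) = -5641*(-1/7649) = 5641/7649 ≈ 0.73748)
N/(-31839) + 5420/(-1649) = (5641/7649)/(-31839) + 5420/(-1649) = (5641/7649)*(-1/31839) + 5420*(-1/1649) = -5641/243536511 - 5420/1649 = -1319977191629/401591706639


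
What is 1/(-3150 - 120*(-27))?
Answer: 1/90 ≈ 0.011111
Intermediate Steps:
1/(-3150 - 120*(-27)) = 1/(-3150 + 3240) = 1/90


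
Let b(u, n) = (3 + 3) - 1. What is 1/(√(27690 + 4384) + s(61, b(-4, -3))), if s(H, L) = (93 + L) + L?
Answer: -103/21465 + √32074/21465 ≈ 0.0035449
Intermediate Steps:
b(u, n) = 5 (b(u, n) = 6 - 1 = 5)
s(H, L) = 93 + 2*L
1/(√(27690 + 4384) + s(61, b(-4, -3))) = 1/(√(27690 + 4384) + (93 + 2*5)) = 1/(√32074 + (93 + 10)) = 1/(√32074 + 103) = 1/(103 + √32074)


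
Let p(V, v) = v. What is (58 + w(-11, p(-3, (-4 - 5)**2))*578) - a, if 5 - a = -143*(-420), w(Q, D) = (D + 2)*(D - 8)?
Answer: 3562215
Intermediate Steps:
w(Q, D) = (-8 + D)*(2 + D) (w(Q, D) = (2 + D)*(-8 + D) = (-8 + D)*(2 + D))
a = -60055 (a = 5 - (-143)*(-420) = 5 - 1*60060 = 5 - 60060 = -60055)
(58 + w(-11, p(-3, (-4 - 5)**2))*578) - a = (58 + (-16 + ((-4 - 5)**2)**2 - 6*(-4 - 5)**2)*578) - 1*(-60055) = (58 + (-16 + ((-9)**2)**2 - 6*(-9)**2)*578) + 60055 = (58 + (-16 + 81**2 - 6*81)*578) + 60055 = (58 + (-16 + 6561 - 486)*578) + 60055 = (58 + 6059*578) + 60055 = (58 + 3502102) + 60055 = 3502160 + 60055 = 3562215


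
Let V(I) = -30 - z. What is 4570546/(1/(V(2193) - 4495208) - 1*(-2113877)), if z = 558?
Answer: 20548242424616/9503559761091 ≈ 2.1622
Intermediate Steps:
V(I) = -588 (V(I) = -30 - 1*558 = -30 - 558 = -588)
4570546/(1/(V(2193) - 4495208) - 1*(-2113877)) = 4570546/(1/(-588 - 4495208) - 1*(-2113877)) = 4570546/(1/(-4495796) + 2113877) = 4570546/(-1/4495796 + 2113877) = 4570546/(9503559761091/4495796) = 4570546*(4495796/9503559761091) = 20548242424616/9503559761091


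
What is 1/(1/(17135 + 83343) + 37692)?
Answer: 100478/3787216777 ≈ 2.6531e-5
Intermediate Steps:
1/(1/(17135 + 83343) + 37692) = 1/(1/100478 + 37692) = 1/(3787216777/100478) = 100478/3787216777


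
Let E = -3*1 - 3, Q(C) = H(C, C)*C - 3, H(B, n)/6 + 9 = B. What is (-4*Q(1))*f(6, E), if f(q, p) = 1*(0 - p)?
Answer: 1224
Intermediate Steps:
H(B, n) = -54 + 6*B
Q(C) = -3 + C*(-54 + 6*C) (Q(C) = (-54 + 6*C)*C - 3 = C*(-54 + 6*C) - 3 = -3 + C*(-54 + 6*C))
E = -6 (E = -3 - 3 = -6)
f(q, p) = -p (f(q, p) = 1*(-p) = -p)
(-4*Q(1))*f(6, E) = (-4*(-3 + 6*1*(-9 + 1)))*(-1*(-6)) = -4*(-3 + 6*1*(-8))*6 = -4*(-3 - 48)*6 = -4*(-51)*6 = 204*6 = 1224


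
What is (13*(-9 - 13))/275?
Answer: -26/25 ≈ -1.0400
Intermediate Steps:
(13*(-9 - 13))/275 = (13*(-22))*(1/275) = -286*1/275 = -26/25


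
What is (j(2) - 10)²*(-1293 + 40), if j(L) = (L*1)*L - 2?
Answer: -80192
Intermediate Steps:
j(L) = -2 + L² (j(L) = L*L - 2 = L² - 2 = -2 + L²)
(j(2) - 10)²*(-1293 + 40) = ((-2 + 2²) - 10)²*(-1293 + 40) = ((-2 + 4) - 10)²*(-1253) = (2 - 10)²*(-1253) = (-8)²*(-1253) = 64*(-1253) = -80192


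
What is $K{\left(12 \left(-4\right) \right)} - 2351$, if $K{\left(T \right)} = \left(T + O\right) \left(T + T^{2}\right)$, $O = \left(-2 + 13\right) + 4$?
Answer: $-76799$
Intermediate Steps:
$O = 15$ ($O = 11 + 4 = 15$)
$K{\left(T \right)} = \left(15 + T\right) \left(T + T^{2}\right)$ ($K{\left(T \right)} = \left(T + 15\right) \left(T + T^{2}\right) = \left(15 + T\right) \left(T + T^{2}\right)$)
$K{\left(12 \left(-4\right) \right)} - 2351 = 12 \left(-4\right) \left(15 + \left(12 \left(-4\right)\right)^{2} + 16 \cdot 12 \left(-4\right)\right) - 2351 = - 48 \left(15 + \left(-48\right)^{2} + 16 \left(-48\right)\right) - 2351 = - 48 \left(15 + 2304 - 768\right) - 2351 = \left(-48\right) 1551 - 2351 = -74448 - 2351 = -76799$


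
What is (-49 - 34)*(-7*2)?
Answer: 1162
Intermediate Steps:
(-49 - 34)*(-7*2) = -83*(-14) = 1162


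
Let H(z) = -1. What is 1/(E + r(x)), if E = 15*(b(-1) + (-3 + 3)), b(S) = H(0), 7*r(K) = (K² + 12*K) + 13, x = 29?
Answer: 7/1097 ≈ 0.0063810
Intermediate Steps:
r(K) = 13/7 + K²/7 + 12*K/7 (r(K) = ((K² + 12*K) + 13)/7 = (13 + K² + 12*K)/7 = 13/7 + K²/7 + 12*K/7)
b(S) = -1
E = -15 (E = 15*(-1 + (-3 + 3)) = 15*(-1 + 0) = 15*(-1) = -15)
1/(E + r(x)) = 1/(-15 + (13/7 + (⅐)*29² + (12/7)*29)) = 1/(-15 + (13/7 + (⅐)*841 + 348/7)) = 1/(-15 + (13/7 + 841/7 + 348/7)) = 1/(-15 + 1202/7) = 1/(1097/7) = 7/1097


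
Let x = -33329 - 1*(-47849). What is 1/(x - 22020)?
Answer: -1/7500 ≈ -0.00013333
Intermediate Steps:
x = 14520 (x = -33329 + 47849 = 14520)
1/(x - 22020) = 1/(14520 - 22020) = 1/(-7500) = -1/7500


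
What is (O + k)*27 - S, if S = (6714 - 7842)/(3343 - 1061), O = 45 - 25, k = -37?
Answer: -523155/1141 ≈ -458.51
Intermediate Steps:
O = 20
S = -564/1141 (S = -1128/2282 = -1128*1/2282 = -564/1141 ≈ -0.49430)
(O + k)*27 - S = (20 - 37)*27 - 1*(-564/1141) = -17*27 + 564/1141 = -459 + 564/1141 = -523155/1141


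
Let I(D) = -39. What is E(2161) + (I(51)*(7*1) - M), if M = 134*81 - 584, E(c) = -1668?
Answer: -12211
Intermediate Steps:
M = 10270 (M = 10854 - 584 = 10270)
E(2161) + (I(51)*(7*1) - M) = -1668 + (-273 - 1*10270) = -1668 + (-39*7 - 10270) = -1668 + (-273 - 10270) = -1668 - 10543 = -12211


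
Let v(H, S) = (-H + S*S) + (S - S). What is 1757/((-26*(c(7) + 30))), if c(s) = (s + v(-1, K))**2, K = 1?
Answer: -1757/2886 ≈ -0.60880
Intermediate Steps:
v(H, S) = S**2 - H (v(H, S) = (-H + S**2) + 0 = (S**2 - H) + 0 = S**2 - H)
c(s) = (2 + s)**2 (c(s) = (s + (1**2 - 1*(-1)))**2 = (s + (1 + 1))**2 = (s + 2)**2 = (2 + s)**2)
1757/((-26*(c(7) + 30))) = 1757/((-26*((2 + 7)**2 + 30))) = 1757/((-26*(9**2 + 30))) = 1757/((-26*(81 + 30))) = 1757/((-26*111)) = 1757/(-2886) = 1757*(-1/2886) = -1757/2886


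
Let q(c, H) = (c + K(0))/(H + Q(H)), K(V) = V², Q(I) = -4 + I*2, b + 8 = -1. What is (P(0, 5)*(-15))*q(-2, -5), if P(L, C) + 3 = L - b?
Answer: -180/19 ≈ -9.4737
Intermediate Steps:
b = -9 (b = -8 - 1 = -9)
Q(I) = -4 + 2*I
q(c, H) = c/(-4 + 3*H) (q(c, H) = (c + 0²)/(H + (-4 + 2*H)) = (c + 0)/(-4 + 3*H) = c/(-4 + 3*H))
P(L, C) = 6 + L (P(L, C) = -3 + (L - 1*(-9)) = -3 + (L + 9) = -3 + (9 + L) = 6 + L)
(P(0, 5)*(-15))*q(-2, -5) = ((6 + 0)*(-15))*(-2/(-4 + 3*(-5))) = (6*(-15))*(-2/(-4 - 15)) = -(-180)/(-19) = -(-180)*(-1)/19 = -90*2/19 = -180/19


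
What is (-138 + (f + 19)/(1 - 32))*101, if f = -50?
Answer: -13837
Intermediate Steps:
(-138 + (f + 19)/(1 - 32))*101 = (-138 + (-50 + 19)/(1 - 32))*101 = (-138 - 31/(-31))*101 = (-138 - 31*(-1/31))*101 = (-138 + 1)*101 = -137*101 = -13837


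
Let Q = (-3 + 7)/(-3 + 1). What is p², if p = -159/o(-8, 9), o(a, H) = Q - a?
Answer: 2809/4 ≈ 702.25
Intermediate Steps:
Q = -2 (Q = 4/(-2) = 4*(-½) = -2)
o(a, H) = -2 - a
p = -53/2 (p = -159/(-2 - 1*(-8)) = -159/(-2 + 8) = -159/6 = -159*⅙ = -53/2 ≈ -26.500)
p² = (-53/2)² = 2809/4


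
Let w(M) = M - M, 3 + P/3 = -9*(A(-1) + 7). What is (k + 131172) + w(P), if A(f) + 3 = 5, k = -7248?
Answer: 123924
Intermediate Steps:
A(f) = 2 (A(f) = -3 + 5 = 2)
P = -252 (P = -9 + 3*(-9*(2 + 7)) = -9 + 3*(-9*9) = -9 + 3*(-81) = -9 - 243 = -252)
w(M) = 0
(k + 131172) + w(P) = (-7248 + 131172) + 0 = 123924 + 0 = 123924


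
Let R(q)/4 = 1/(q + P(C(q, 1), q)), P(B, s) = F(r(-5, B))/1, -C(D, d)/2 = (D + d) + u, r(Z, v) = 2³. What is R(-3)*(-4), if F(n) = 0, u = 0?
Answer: 16/3 ≈ 5.3333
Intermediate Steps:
r(Z, v) = 8
C(D, d) = -2*D - 2*d (C(D, d) = -2*((D + d) + 0) = -2*(D + d) = -2*D - 2*d)
P(B, s) = 0 (P(B, s) = 0/1 = 0*1 = 0)
R(q) = 4/q (R(q) = 4/(q + 0) = 4/q)
R(-3)*(-4) = (4/(-3))*(-4) = (4*(-⅓))*(-4) = -4/3*(-4) = 16/3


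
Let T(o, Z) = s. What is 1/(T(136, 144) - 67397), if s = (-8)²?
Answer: -1/67333 ≈ -1.4852e-5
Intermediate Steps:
s = 64
T(o, Z) = 64
1/(T(136, 144) - 67397) = 1/(64 - 67397) = 1/(-67333) = -1/67333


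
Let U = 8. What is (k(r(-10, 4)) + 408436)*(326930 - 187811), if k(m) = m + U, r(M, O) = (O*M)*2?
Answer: 56811191316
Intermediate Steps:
r(M, O) = 2*M*O (r(M, O) = (M*O)*2 = 2*M*O)
k(m) = 8 + m (k(m) = m + 8 = 8 + m)
(k(r(-10, 4)) + 408436)*(326930 - 187811) = ((8 + 2*(-10)*4) + 408436)*(326930 - 187811) = ((8 - 80) + 408436)*139119 = (-72 + 408436)*139119 = 408364*139119 = 56811191316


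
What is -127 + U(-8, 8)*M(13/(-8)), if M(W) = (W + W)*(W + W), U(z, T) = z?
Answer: -423/2 ≈ -211.50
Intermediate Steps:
M(W) = 4*W**2 (M(W) = (2*W)*(2*W) = 4*W**2)
-127 + U(-8, 8)*M(13/(-8)) = -127 - 32*(13/(-8))**2 = -127 - 32*(13*(-1/8))**2 = -127 - 32*(-13/8)**2 = -127 - 32*169/64 = -127 - 8*169/16 = -127 - 169/2 = -423/2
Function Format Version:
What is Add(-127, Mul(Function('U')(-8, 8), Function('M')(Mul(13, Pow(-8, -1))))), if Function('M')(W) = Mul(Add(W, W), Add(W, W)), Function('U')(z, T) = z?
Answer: Rational(-423, 2) ≈ -211.50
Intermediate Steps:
Function('M')(W) = Mul(4, Pow(W, 2)) (Function('M')(W) = Mul(Mul(2, W), Mul(2, W)) = Mul(4, Pow(W, 2)))
Add(-127, Mul(Function('U')(-8, 8), Function('M')(Mul(13, Pow(-8, -1))))) = Add(-127, Mul(-8, Mul(4, Pow(Mul(13, Pow(-8, -1)), 2)))) = Add(-127, Mul(-8, Mul(4, Pow(Mul(13, Rational(-1, 8)), 2)))) = Add(-127, Mul(-8, Mul(4, Pow(Rational(-13, 8), 2)))) = Add(-127, Mul(-8, Mul(4, Rational(169, 64)))) = Add(-127, Mul(-8, Rational(169, 16))) = Add(-127, Rational(-169, 2)) = Rational(-423, 2)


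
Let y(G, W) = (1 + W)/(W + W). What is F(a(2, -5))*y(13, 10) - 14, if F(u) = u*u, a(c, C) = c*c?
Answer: -26/5 ≈ -5.2000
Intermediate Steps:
y(G, W) = (1 + W)/(2*W) (y(G, W) = (1 + W)/((2*W)) = (1 + W)*(1/(2*W)) = (1 + W)/(2*W))
a(c, C) = c**2
F(u) = u**2
F(a(2, -5))*y(13, 10) - 14 = (2**2)**2*((1/2)*(1 + 10)/10) - 14 = 4**2*((1/2)*(1/10)*11) - 14 = 16*(11/20) - 14 = 44/5 - 14 = -26/5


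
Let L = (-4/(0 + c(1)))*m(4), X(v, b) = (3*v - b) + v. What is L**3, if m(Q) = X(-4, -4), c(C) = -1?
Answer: -110592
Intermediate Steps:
X(v, b) = -b + 4*v (X(v, b) = (-b + 3*v) + v = -b + 4*v)
m(Q) = -12 (m(Q) = -1*(-4) + 4*(-4) = 4 - 16 = -12)
L = -48 (L = -4/(0 - 1)*(-12) = -4/(-1)*(-12) = -4*(-1)*(-12) = 4*(-12) = -48)
L**3 = (-48)**3 = -110592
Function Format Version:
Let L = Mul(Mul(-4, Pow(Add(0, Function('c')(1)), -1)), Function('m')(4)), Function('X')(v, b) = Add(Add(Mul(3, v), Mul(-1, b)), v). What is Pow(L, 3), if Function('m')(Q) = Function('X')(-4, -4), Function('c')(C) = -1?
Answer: -110592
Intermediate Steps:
Function('X')(v, b) = Add(Mul(-1, b), Mul(4, v)) (Function('X')(v, b) = Add(Add(Mul(-1, b), Mul(3, v)), v) = Add(Mul(-1, b), Mul(4, v)))
Function('m')(Q) = -12 (Function('m')(Q) = Add(Mul(-1, -4), Mul(4, -4)) = Add(4, -16) = -12)
L = -48 (L = Mul(Mul(-4, Pow(Add(0, -1), -1)), -12) = Mul(Mul(-4, Pow(-1, -1)), -12) = Mul(Mul(-4, -1), -12) = Mul(4, -12) = -48)
Pow(L, 3) = Pow(-48, 3) = -110592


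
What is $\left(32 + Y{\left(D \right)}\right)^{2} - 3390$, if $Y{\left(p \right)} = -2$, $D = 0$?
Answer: $-2490$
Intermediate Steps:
$\left(32 + Y{\left(D \right)}\right)^{2} - 3390 = \left(32 - 2\right)^{2} - 3390 = 30^{2} - 3390 = 900 - 3390 = -2490$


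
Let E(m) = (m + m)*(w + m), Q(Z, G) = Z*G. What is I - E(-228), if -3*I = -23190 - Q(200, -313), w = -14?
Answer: -370466/3 ≈ -1.2349e+5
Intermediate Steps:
Q(Z, G) = G*Z
E(m) = 2*m*(-14 + m) (E(m) = (m + m)*(-14 + m) = (2*m)*(-14 + m) = 2*m*(-14 + m))
I = -39410/3 (I = -(-23190 - (-313)*200)/3 = -(-23190 - 1*(-62600))/3 = -(-23190 + 62600)/3 = -⅓*39410 = -39410/3 ≈ -13137.)
I - E(-228) = -39410/3 - 2*(-228)*(-14 - 228) = -39410/3 - 2*(-228)*(-242) = -39410/3 - 1*110352 = -39410/3 - 110352 = -370466/3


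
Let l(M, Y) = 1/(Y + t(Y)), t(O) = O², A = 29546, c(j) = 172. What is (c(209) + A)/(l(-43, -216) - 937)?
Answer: -1380103920/43514279 ≈ -31.716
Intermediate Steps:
l(M, Y) = 1/(Y + Y²)
(c(209) + A)/(l(-43, -216) - 937) = (172 + 29546)/(1/((-216)*(1 - 216)) - 937) = 29718/(-1/216/(-215) - 937) = 29718/(-1/216*(-1/215) - 937) = 29718/(1/46440 - 937) = 29718/(-43514279/46440) = 29718*(-46440/43514279) = -1380103920/43514279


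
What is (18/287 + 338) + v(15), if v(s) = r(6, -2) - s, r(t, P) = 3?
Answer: 93580/287 ≈ 326.06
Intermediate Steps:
v(s) = 3 - s
(18/287 + 338) + v(15) = (18/287 + 338) + (3 - 1*15) = (18*(1/287) + 338) + (3 - 15) = (18/287 + 338) - 12 = 97024/287 - 12 = 93580/287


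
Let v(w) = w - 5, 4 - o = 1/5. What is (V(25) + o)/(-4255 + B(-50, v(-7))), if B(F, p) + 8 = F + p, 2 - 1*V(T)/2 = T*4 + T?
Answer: 7/125 ≈ 0.056000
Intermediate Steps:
V(T) = 4 - 10*T (V(T) = 4 - 2*(T*4 + T) = 4 - 2*(4*T + T) = 4 - 10*T)
o = 19/5 (o = 4 - 1/5 = 19/5 ≈ 3.8000)
v(w) = -5 + w
B(F, p) = -8 + F + p (B(F, p) = -8 + (F + p) = -8 + F + p)
(V(25) + o)/(-4255 + B(-50, v(-7))) = ((4 - 10*25) + 19/5)/(-4255 + (-8 - 50 + (-5 - 7))) = ((4 - 250) + 19/5)/(-4255 + (-8 - 50 - 12)) = (-246 + 19/5)/(-4255 - 70) = -1211/5/(-4325) = -1211/5*(-1/4325) = 7/125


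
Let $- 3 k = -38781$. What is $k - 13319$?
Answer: $-392$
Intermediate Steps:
$k = 12927$ ($k = \left(- \frac{1}{3}\right) \left(-38781\right) = 12927$)
$k - 13319 = 12927 - 13319 = -392$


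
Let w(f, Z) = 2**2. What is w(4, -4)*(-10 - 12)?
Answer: -88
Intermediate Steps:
w(f, Z) = 4
w(4, -4)*(-10 - 12) = 4*(-10 - 12) = 4*(-22) = -88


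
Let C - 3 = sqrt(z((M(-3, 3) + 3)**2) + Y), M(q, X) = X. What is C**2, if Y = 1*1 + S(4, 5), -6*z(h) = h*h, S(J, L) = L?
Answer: (3 + I*sqrt(210))**2 ≈ -201.0 + 86.948*I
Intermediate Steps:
z(h) = -h**2/6 (z(h) = -h*h/6 = -h**2/6)
Y = 6 (Y = 1*1 + 5 = 1 + 5 = 6)
C = 3 + I*sqrt(210) (C = 3 + sqrt(-(3 + 3)**4/6 + 6) = 3 + sqrt(-(6**2)**2/6 + 6) = 3 + sqrt(-1/6*36**2 + 6) = 3 + sqrt(-1/6*1296 + 6) = 3 + sqrt(-216 + 6) = 3 + sqrt(-210) = 3 + I*sqrt(210) ≈ 3.0 + 14.491*I)
C**2 = (3 + I*sqrt(210))**2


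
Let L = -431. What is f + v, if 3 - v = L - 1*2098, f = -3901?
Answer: -1369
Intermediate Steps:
v = 2532 (v = 3 - (-431 - 1*2098) = 3 - (-431 - 2098) = 3 - 1*(-2529) = 3 + 2529 = 2532)
f + v = -3901 + 2532 = -1369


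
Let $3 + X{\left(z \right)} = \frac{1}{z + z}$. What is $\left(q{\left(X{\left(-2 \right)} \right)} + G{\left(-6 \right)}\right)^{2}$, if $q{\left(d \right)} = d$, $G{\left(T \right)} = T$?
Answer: $\frac{1369}{16} \approx 85.563$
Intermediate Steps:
$X{\left(z \right)} = -3 + \frac{1}{2 z}$ ($X{\left(z \right)} = -3 + \frac{1}{z + z} = -3 + \frac{1}{2 z}$)
$\left(q{\left(X{\left(-2 \right)} \right)} + G{\left(-6 \right)}\right)^{2} = \left(\left(-3 + \frac{1}{2 \left(-2\right)}\right) - 6\right)^{2} = \left(\left(-3 + \frac{1}{2} \left(- \frac{1}{2}\right)\right) - 6\right)^{2} = \left(\left(-3 - \frac{1}{4}\right) - 6\right)^{2} = \left(- \frac{13}{4} - 6\right)^{2} = \left(- \frac{37}{4}\right)^{2} = \frac{1369}{16}$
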